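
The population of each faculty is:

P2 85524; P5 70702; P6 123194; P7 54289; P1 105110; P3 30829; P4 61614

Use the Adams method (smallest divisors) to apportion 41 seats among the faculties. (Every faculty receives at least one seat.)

Standard divisor 531262/41 ≈ 12957.61; standard quotas: P2 6.600, P5 5.456, P6 9.507, P7 4.190, P1 8.112, P3 2.379, P4 4.755.
Rounding up gives 7, 6, 10, 5, 9, 3, 5 = 45 seats, so the divisor must be adjusted.
With modified divisor 14200: modified quotas P2 6.023, P5 4.979, P6 8.676, P7 3.823, P1 7.402, P3 2.171, P4 4.339.
Rounding up: P2 7, P5 5, P6 9, P7 4, P1 8, P3 3, P4 5 (total 41).

P2: 7; P5: 5; P6: 9; P7: 4; P1: 8; P3: 3; P4: 5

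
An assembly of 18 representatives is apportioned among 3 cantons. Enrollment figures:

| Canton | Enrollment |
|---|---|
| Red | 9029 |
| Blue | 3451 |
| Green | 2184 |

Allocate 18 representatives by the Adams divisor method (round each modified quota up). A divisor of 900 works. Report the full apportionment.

Red=11, Blue=4, Green=3

With modified divisor 900: modified quotas Red 10.032, Blue 3.834, Green 2.427.
Rounding up: Red 11, Blue 4, Green 3 (total 18).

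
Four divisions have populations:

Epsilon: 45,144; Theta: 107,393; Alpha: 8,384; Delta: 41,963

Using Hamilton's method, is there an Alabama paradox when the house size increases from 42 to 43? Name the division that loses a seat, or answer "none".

none

At 42 seats: Epsilon 9, Theta 22, Alpha 2, Delta 9.
At 43 seats: Epsilon 9, Theta 23, Alpha 2, Delta 9.
No division's allocation decreased.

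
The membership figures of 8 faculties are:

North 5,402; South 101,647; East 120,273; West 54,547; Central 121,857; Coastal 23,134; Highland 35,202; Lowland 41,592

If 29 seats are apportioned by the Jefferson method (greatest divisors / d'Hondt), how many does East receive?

Standard divisor 503654/29 ≈ 17367.379; standard quotas: North 0.311, South 5.853, East 6.925, West 3.141, Central 7.016, Coastal 1.332, Highland 2.027, Lowland 2.395.
Rounding down gives 0, 5, 6, 3, 7, 1, 2, 2 = 26 seats, so the divisor must be adjusted.
With modified divisor 15100: modified quotas North 0.358, South 6.732, East 7.965, West 3.612, Central 8.070, Coastal 1.532, Highland 2.331, Lowland 2.754.
Rounding down: North 0, South 6, East 7, West 3, Central 8, Coastal 1, Highland 2, Lowland 2 (total 29).
East receives 7.

7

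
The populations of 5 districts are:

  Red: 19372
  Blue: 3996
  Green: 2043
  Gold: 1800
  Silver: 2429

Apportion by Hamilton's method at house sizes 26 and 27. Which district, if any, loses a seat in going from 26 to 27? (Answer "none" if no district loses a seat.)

At 26 seats: Red 17, Blue 3, Green 2, Gold 2, Silver 2.
At 27 seats: Red 18, Blue 4, Green 2, Gold 1, Silver 2.
Gold drops from 2 to 1.

Gold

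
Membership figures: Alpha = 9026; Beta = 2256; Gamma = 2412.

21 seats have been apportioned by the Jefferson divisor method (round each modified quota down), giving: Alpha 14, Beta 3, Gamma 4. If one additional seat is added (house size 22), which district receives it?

Alpha

Priority for the next seat is population ÷ (current seats + 1).
Priorities: Alpha 601.733, Beta 564.000, Gamma 482.400.
Highest priority: Alpha.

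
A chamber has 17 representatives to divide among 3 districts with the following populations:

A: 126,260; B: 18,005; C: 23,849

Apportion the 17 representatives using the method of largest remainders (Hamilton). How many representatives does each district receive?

Standard divisor: 168114 ÷ 17 ≈ 9889.059.
Standard quotas: A 12.7676, B 1.8207, C 2.4117.
Lower quotas: A 12, B 1, C 2 (sum 15, leaving 2 seats).
Remainders in descending order: B 0.8207, A 0.7676, C 0.4117.
Largest remainders: B, A receive the extra seats.

A=13; B=2; C=2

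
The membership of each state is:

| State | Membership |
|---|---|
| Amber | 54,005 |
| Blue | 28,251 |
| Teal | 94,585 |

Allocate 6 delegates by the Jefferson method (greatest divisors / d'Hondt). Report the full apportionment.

Standard divisor 176841/6 ≈ 29473.5; standard quotas: Amber 1.832, Blue 0.959, Teal 3.209.
Rounding down gives 1, 0, 3 = 4 seats, so the divisor must be adjusted.
With modified divisor 25300: modified quotas Amber 2.135, Blue 1.117, Teal 3.739.
Rounding down: Amber 2, Blue 1, Teal 3 (total 6).

Amber=2; Blue=1; Teal=3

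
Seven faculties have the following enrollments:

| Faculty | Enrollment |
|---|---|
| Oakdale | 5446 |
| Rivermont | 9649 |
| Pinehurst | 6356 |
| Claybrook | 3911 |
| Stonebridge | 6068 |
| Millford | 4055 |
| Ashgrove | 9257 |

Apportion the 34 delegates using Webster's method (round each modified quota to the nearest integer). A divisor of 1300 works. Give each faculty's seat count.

With modified divisor 1300: modified quotas Oakdale 4.189, Rivermont 7.422, Pinehurst 4.889, Claybrook 3.008, Stonebridge 4.668, Millford 3.119, Ashgrove 7.121.
Rounding to the nearest integer: Oakdale 4, Rivermont 7, Pinehurst 5, Claybrook 3, Stonebridge 5, Millford 3, Ashgrove 7 (total 34).

Oakdale=4, Rivermont=7, Pinehurst=5, Claybrook=3, Stonebridge=5, Millford=3, Ashgrove=7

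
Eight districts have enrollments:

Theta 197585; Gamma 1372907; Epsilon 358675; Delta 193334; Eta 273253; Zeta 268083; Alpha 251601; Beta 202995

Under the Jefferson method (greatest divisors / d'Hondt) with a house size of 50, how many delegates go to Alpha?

Standard divisor 3118433/50 ≈ 62368.66; standard quotas: Theta 3.168, Gamma 22.013, Epsilon 5.751, Delta 3.100, Eta 4.381, Zeta 4.298, Alpha 4.034, Beta 3.255.
Rounding down gives 3, 22, 5, 3, 4, 4, 4, 3 = 48 seats, so the divisor must be adjusted.
With modified divisor 58400: modified quotas Theta 3.383, Gamma 23.509, Epsilon 6.142, Delta 3.311, Eta 4.679, Zeta 4.590, Alpha 4.308, Beta 3.476.
Rounding down: Theta 3, Gamma 23, Epsilon 6, Delta 3, Eta 4, Zeta 4, Alpha 4, Beta 3 (total 50).
Alpha receives 4.

4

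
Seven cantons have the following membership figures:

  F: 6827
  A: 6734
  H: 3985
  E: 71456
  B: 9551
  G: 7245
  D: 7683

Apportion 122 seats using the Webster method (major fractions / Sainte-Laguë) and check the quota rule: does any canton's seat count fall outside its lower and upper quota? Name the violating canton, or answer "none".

Standard quotas: F 7.340, A 7.240, H 4.284, E 76.820, B 10.268, G 7.789, D 8.260.
Webster allocation: F 7, A 7, H 4, E 78, B 10, G 8, D 8.
E has quota 76.820 (lower 76, upper 77) but receives 78 — outside the quota interval.

E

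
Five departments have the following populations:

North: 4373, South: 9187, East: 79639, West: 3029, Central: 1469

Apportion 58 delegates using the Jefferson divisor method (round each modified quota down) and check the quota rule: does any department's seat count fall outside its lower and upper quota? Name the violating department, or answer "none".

East

Standard quotas: North 2.596, South 5.454, East 47.279, West 1.798, Central 0.872.
Jefferson allocation: North 2, South 5, East 50, West 1, Central 0.
East has quota 47.279 (lower 47, upper 48) but receives 50 — outside the quota interval.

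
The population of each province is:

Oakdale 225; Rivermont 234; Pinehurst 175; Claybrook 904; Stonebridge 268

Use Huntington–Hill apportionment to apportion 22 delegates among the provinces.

Oakdale 3, Rivermont 3, Pinehurst 2, Claybrook 11, Stonebridge 3

With divisor 82: modified quotas Oakdale 2.744, Rivermont 2.854, Pinehurst 2.134, Claybrook 11.024, Stonebridge 3.268.
Geometric-mean thresholds: Oakdale √(2·3)=2.449, Rivermont √(2·3)=2.449, Pinehurst √(2·3)=2.449, Claybrook √(11·12)=11.489, Stonebridge √(3·4)=3.464.
Each quota rounded against its threshold gives Oakdale 3, Rivermont 3, Pinehurst 2, Claybrook 11, Stonebridge 3 (total 22).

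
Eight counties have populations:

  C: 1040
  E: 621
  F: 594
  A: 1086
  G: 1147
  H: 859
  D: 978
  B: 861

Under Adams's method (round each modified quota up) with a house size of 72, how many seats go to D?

10

Standard divisor 7186/72 ≈ 99.806; standard quotas: C 10.420, E 6.222, F 5.952, A 10.881, G 11.492, H 8.607, D 9.799, B 8.627.
Rounding up gives 11, 7, 6, 11, 12, 9, 10, 9 = 75 seats, so the divisor must be adjusted.
With modified divisor 106: modified quotas C 9.811, E 5.858, F 5.604, A 10.245, G 10.821, H 8.104, D 9.226, B 8.123.
Rounding up: C 10, E 6, F 6, A 11, G 11, H 9, D 10, B 9 (total 72).
D receives 10.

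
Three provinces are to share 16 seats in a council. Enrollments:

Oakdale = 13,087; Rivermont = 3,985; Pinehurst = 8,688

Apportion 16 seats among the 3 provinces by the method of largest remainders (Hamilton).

The standard divisor is 25760/16 = 1610.
Standard quotas: Oakdale 8.1286, Rivermont 2.4752, Pinehurst 5.3963.
Lower quotas: Oakdale 8, Rivermont 2, Pinehurst 5 (sum 15, leaving 1 seat).
Remainders in descending order: Rivermont 0.4752, Pinehurst 0.3963, Oakdale 0.1286.
Largest remainder: Rivermont receives the extra seat.

Oakdale=8, Rivermont=3, Pinehurst=5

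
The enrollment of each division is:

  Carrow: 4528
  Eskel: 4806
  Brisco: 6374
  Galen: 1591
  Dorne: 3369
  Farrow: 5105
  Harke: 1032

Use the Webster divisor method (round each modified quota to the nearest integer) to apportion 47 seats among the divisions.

Standard divisor 26805/47 ≈ 570.319; standard quotas: Carrow 7.939, Eskel 8.427, Brisco 11.176, Galen 2.790, Dorne 5.907, Farrow 8.951, Harke 1.810.
Rounding to the nearest integer gives Carrow 8, Eskel 8, Brisco 11, Galen 3, Dorne 6, Farrow 9, Harke 2 — total 47, matching the house size, so no adjustment is needed.

Carrow 8, Eskel 8, Brisco 11, Galen 3, Dorne 6, Farrow 9, Harke 2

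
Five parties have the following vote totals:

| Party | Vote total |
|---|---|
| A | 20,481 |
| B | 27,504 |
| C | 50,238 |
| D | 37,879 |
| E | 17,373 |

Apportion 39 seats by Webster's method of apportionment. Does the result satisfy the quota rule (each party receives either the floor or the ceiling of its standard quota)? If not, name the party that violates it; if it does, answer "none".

none

Standard quotas: A 5.204, B 6.989, C 12.766, D 9.626, E 4.415.
Webster allocation: A 5, B 7, C 13, D 10, E 4.
Every allocation lies between the lower and upper quota.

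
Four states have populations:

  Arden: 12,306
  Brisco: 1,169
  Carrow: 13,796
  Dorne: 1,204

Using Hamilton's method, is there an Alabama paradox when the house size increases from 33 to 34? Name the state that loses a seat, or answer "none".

At 33 seats: Arden 14, Brisco 1, Carrow 16, Dorne 2.
At 34 seats: Arden 15, Brisco 1, Carrow 17, Dorne 1.
Dorne drops from 2 to 1.

Dorne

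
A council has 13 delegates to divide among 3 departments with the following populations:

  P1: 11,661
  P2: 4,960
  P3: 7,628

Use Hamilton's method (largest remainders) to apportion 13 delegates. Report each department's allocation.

P1 6; P2 3; P3 4

The standard divisor is 24249/13 ≈ 1865.308.
Standard quotas: P1 6.2515, P2 2.6591, P3 4.0894.
Lower quotas: P1 6, P2 2, P3 4 (sum 12, leaving 1 seat).
Remainders in descending order: P2 0.6591, P1 0.2515, P3 0.0894.
Largest remainder: P2 receives the extra seat.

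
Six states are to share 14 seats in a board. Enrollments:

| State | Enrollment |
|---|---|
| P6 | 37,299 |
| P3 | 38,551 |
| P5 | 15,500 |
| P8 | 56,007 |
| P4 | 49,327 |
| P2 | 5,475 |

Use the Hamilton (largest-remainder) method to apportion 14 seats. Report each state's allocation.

Standard divisor: 202159 ÷ 14 ≈ 14439.929.
Standard quotas: P6 2.5830, P3 2.6698, P5 1.0734, P8 3.8786, P4 3.4160, P2 0.3792.
Lower quotas: P6 2, P3 2, P5 1, P8 3, P4 3, P2 0 (sum 11, leaving 3 seats).
Remainders in descending order: P8 0.8786, P3 0.6698, P6 0.5830, P4 0.4160, P2 0.3792, P5 0.0734.
Largest remainders: P8, P3, P6 receive the extra seats.

P6=3, P3=3, P5=1, P8=4, P4=3, P2=0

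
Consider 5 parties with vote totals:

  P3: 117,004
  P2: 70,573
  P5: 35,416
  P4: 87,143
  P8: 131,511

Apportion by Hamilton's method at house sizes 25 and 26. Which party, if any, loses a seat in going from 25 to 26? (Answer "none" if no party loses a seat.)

At 25 seats: P3 7, P2 4, P5 2, P4 5, P8 7.
At 26 seats: P3 7, P2 4, P5 2, P4 5, P8 8.
No party's allocation decreased.

none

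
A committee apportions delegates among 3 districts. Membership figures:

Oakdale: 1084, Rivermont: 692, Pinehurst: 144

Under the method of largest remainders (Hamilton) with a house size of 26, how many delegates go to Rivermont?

9

Standard divisor: 1920 ÷ 26 ≈ 73.846.
Standard quotas: Oakdale 14.679, Rivermont 9.371, Pinehurst 1.950.
Lower quotas: Oakdale 14, Rivermont 9, Pinehurst 1 (sum 24, leaving 2 seats).
Remainders in descending order: Pinehurst 0.950, Oakdale 0.679, Rivermont 0.371.
Largest remainders: Pinehurst, Oakdale receive the extra seats.
Rivermont receives 9.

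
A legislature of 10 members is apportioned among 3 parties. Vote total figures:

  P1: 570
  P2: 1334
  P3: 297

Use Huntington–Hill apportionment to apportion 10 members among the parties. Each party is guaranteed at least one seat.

With divisor 221: modified quotas P1 2.579, P2 6.036, P3 1.344.
Geometric-mean thresholds: P1 √(2·3)=2.449, P2 √(6·7)=6.481, P3 √(1·2)=1.414.
Each quota rounded against its threshold gives P1 3, P2 6, P3 1 (total 10).

P1: 3, P2: 6, P3: 1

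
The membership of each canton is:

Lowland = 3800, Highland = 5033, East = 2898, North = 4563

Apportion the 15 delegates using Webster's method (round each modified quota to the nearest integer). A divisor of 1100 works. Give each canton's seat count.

With modified divisor 1100: modified quotas Lowland 3.455, Highland 4.575, East 2.635, North 4.148.
Rounding to the nearest integer: Lowland 3, Highland 5, East 3, North 4 (total 15).

Lowland=3, Highland=5, East=3, North=4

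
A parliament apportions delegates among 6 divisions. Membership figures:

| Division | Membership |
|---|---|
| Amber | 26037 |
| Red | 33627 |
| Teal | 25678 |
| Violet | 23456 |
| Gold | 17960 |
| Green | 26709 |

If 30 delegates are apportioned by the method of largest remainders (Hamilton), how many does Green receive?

5

Standard divisor: 153467 ÷ 30 ≈ 5115.567.
Standard quotas: Amber 5.0898, Red 6.5735, Teal 5.0196, Violet 4.5852, Gold 3.5109, Green 5.2211.
Lower quotas: Amber 5, Red 6, Teal 5, Violet 4, Gold 3, Green 5 (sum 28, leaving 2 seats).
Remainders in descending order: Violet 0.5852, Red 0.5735, Gold 0.5109, Green 0.2211, Amber 0.0898, Teal 0.0196.
Largest remainders: Violet, Red receive the extra seats.
Green receives 5.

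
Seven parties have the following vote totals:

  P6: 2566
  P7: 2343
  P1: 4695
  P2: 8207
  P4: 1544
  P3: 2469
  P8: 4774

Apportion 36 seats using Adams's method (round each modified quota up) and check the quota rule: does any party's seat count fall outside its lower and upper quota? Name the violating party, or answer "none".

none

Standard quotas: P6 3.473, P7 3.171, P1 6.355, P2 11.108, P4 2.090, P3 3.342, P8 6.462.
Adams allocation: P6 4, P7 3, P1 6, P2 11, P4 2, P3 4, P8 6.
Every allocation lies between the lower and upper quota.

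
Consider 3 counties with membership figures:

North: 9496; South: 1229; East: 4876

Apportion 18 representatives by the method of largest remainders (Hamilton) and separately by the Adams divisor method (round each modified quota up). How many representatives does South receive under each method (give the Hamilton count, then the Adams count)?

Hamilton: North 11, South 1, East 6.
Adams: North 10, South 2, East 6.
South gets 1 under Hamilton and 2 under Adams.

1 and 2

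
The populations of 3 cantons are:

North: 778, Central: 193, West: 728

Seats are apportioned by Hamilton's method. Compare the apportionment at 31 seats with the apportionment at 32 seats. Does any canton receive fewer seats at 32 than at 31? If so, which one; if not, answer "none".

Central

At 31 seats: North 14, Central 4, West 13.
At 32 seats: North 15, Central 3, West 14.
Central drops from 4 to 3.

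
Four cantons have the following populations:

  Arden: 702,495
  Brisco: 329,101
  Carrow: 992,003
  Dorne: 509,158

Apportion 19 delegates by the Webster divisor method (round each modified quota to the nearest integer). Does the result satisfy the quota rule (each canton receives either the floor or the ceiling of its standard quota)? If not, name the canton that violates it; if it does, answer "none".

Standard quotas: Arden 5.270, Brisco 2.469, Carrow 7.442, Dorne 3.820.
Webster allocation: Arden 5, Brisco 2, Carrow 8, Dorne 4.
Every allocation lies between the lower and upper quota.

none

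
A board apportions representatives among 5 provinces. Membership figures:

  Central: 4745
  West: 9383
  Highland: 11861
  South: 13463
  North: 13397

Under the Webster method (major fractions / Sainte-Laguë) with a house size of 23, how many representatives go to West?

4

Standard divisor 52849/23 ≈ 2297.783; standard quotas: Central 2.065, West 4.084, Highland 5.162, South 5.859, North 5.830.
Rounding to the nearest integer gives Central 2, West 4, Highland 5, South 6, North 6 — total 23, matching the house size, so no adjustment is needed.
West receives 4.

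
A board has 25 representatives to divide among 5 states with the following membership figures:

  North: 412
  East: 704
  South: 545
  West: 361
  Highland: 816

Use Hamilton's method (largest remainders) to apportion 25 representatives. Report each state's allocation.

North: 4, East: 6, South: 5, West: 3, Highland: 7

Total 2838; standard divisor 2838/25 ≈ 113.52.
Standard quotas: North 3.629, East 6.202, South 4.801, West 3.180, Highland 7.188.
Lower quotas: North 3, East 6, South 4, West 3, Highland 7 (sum 23, leaving 2 seats).
Remainders in descending order: South 0.801, North 0.629, East 0.202, Highland 0.188, West 0.180.
The surplus seats go to South, North.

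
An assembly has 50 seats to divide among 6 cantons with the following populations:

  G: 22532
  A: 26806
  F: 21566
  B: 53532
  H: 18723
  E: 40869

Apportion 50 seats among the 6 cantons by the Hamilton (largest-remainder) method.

The standard divisor is 184028/50 ≈ 3680.56.
Standard quotas: G 6.1219, A 7.2831, F 5.8594, B 14.5445, H 5.0870, E 11.1040.
Lower quotas: G 6, A 7, F 5, B 14, H 5, E 11 (sum 48, leaving 2 seats).
Remainders in descending order: F 0.8594, B 0.5445, A 0.2831, G 0.1219, E 0.1040, H 0.0870.
The surplus seats go to F, B.

G: 6, A: 7, F: 6, B: 15, H: 5, E: 11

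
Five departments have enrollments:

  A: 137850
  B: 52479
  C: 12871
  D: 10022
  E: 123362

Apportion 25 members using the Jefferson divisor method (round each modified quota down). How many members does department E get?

Standard divisor 336584/25 ≈ 13463.36; standard quotas: A 10.239, B 3.898, C 0.956, D 0.744, E 9.163.
Rounding down gives 10, 3, 0, 0, 9 = 22 seats, so the divisor must be adjusted.
With modified divisor 12400: modified quotas A 11.117, B 4.232, C 1.038, D 0.808, E 9.949.
Rounding down: A 11, B 4, C 1, D 0, E 9 (total 25).
E receives 9.

9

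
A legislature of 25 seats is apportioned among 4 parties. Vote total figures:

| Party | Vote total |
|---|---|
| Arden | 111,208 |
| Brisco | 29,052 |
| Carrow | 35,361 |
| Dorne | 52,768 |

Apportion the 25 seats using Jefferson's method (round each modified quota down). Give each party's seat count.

Arden 12, Brisco 3, Carrow 4, Dorne 6

Standard divisor 228389/25 ≈ 9135.56; standard quotas: Arden 12.173, Brisco 3.180, Carrow 3.871, Dorne 5.776.
Rounding down gives 12, 3, 3, 5 = 23 seats, so the divisor must be adjusted.
With modified divisor 8700: modified quotas Arden 12.783, Brisco 3.339, Carrow 4.064, Dorne 6.065.
Rounding down: Arden 12, Brisco 3, Carrow 4, Dorne 6 (total 25).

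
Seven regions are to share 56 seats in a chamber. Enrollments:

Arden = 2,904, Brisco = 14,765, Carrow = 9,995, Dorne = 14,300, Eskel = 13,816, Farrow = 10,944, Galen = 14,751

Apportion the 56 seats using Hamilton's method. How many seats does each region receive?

Arden=2, Brisco=10, Carrow=7, Dorne=10, Eskel=9, Farrow=8, Galen=10

Standard divisor: 81475 ÷ 56 ≈ 1454.911.
Standard quotas: Arden 1.9960, Brisco 10.1484, Carrow 6.8698, Dorne 9.8288, Eskel 9.4961, Farrow 7.5221, Galen 10.1388.
Lower quotas: Arden 1, Brisco 10, Carrow 6, Dorne 9, Eskel 9, Farrow 7, Galen 10 (sum 52, leaving 4 seats).
Remainders in descending order: Arden 0.9960, Carrow 0.8698, Dorne 0.8288, Farrow 0.5221, Eskel 0.4961, Brisco 0.1484, Galen 0.1388.
The surplus seats go to Arden, Carrow, Dorne, Farrow.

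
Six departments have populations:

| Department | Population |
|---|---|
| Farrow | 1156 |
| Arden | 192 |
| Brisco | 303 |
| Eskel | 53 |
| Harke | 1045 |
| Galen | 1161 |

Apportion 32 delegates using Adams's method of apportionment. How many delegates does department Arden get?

Standard divisor 3910/32 ≈ 122.188; standard quotas: Farrow 9.461, Arden 1.571, Brisco 2.480, Eskel 0.434, Harke 8.552, Galen 9.502.
Rounding up gives 10, 2, 3, 1, 9, 10 = 35 seats, so the divisor must be adjusted.
With modified divisor 140: modified quotas Farrow 8.257, Arden 1.371, Brisco 2.164, Eskel 0.379, Harke 7.464, Galen 8.293.
Rounding up: Farrow 9, Arden 2, Brisco 3, Eskel 1, Harke 8, Galen 9 (total 32).
Arden receives 2.

2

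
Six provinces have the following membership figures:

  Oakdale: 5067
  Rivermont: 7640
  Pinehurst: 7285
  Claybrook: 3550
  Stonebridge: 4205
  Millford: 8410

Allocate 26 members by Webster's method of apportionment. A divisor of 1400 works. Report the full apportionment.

With modified divisor 1400: modified quotas Oakdale 3.619, Rivermont 5.457, Pinehurst 5.204, Claybrook 2.536, Stonebridge 3.004, Millford 6.007.
Rounding to the nearest integer: Oakdale 4, Rivermont 5, Pinehurst 5, Claybrook 3, Stonebridge 3, Millford 6 (total 26).

Oakdale=4, Rivermont=5, Pinehurst=5, Claybrook=3, Stonebridge=3, Millford=6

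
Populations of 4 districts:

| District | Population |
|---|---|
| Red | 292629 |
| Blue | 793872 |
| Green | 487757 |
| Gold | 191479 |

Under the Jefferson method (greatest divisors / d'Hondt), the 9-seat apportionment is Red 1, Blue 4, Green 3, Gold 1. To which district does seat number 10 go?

Priority for the next seat is population ÷ (current seats + 1).
Priorities: Red 146314.500, Blue 158774.400, Green 121939.250, Gold 95739.500.
Highest priority: Blue.

Blue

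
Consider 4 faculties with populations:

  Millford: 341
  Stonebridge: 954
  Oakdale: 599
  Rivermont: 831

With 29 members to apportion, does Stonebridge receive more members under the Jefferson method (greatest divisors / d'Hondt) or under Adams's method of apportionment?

Jefferson

Jefferson: Millford 3, Stonebridge 11, Oakdale 6, Rivermont 9.
Adams: Millford 4, Stonebridge 10, Oakdale 6, Rivermont 9.
Stonebridge gets 11 under Jefferson and 10 under Adams.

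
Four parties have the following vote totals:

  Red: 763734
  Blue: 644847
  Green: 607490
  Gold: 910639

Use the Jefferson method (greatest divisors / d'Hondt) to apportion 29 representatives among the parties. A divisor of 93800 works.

With modified divisor 93800: modified quotas Red 8.142, Blue 6.875, Green 6.476, Gold 9.708.
Rounding down: Red 8, Blue 6, Green 6, Gold 9 (total 29).

Red: 8; Blue: 6; Green: 6; Gold: 9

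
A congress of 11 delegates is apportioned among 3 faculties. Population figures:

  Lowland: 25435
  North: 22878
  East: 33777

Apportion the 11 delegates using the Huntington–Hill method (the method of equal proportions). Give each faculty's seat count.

Lowland: 3; North: 3; East: 5

With divisor 7448: modified quotas Lowland 3.415, North 3.072, East 4.535.
Geometric-mean thresholds: Lowland √(3·4)=3.464, North √(3·4)=3.464, East √(4·5)=4.472.
Each quota rounded against its threshold gives Lowland 3, North 3, East 5 (total 11).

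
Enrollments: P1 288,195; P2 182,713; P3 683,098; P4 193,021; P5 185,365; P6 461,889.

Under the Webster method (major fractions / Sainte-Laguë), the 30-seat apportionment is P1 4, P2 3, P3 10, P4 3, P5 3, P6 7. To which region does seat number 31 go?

P3

Priority for the next seat is population ÷ (current seats + 0.5).
Priorities: P1 64043.333, P2 52203.714, P3 65056.952, P4 55148.857, P5 52961.429, P6 61585.200.
Highest priority: P3.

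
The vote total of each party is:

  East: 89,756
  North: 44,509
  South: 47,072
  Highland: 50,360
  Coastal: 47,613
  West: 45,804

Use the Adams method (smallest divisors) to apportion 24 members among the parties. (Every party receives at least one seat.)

East: 6, North: 3, South: 4, Highland: 4, Coastal: 4, West: 3

Standard divisor 325114/24 ≈ 13546.417; standard quotas: East 6.626, North 3.286, South 3.475, Highland 3.718, Coastal 3.515, West 3.381.
Rounding up gives 7, 4, 4, 4, 4, 4 = 27 seats, so the divisor must be adjusted.
With modified divisor 15500: modified quotas East 5.791, North 2.872, South 3.037, Highland 3.249, Coastal 3.072, West 2.955.
Rounding up: East 6, North 3, South 4, Highland 4, Coastal 4, West 3 (total 24).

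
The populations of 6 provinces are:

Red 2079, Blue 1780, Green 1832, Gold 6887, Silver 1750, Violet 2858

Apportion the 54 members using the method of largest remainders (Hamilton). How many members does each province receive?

The standard divisor is 17186/54 ≈ 318.259.
Standard quotas: Red 6.5324, Blue 5.5929, Green 5.7563, Gold 21.6396, Silver 5.4987, Violet 8.9801.
Lower quotas: Red 6, Blue 5, Green 5, Gold 21, Silver 5, Violet 8 (sum 50, leaving 4 seats).
Remainders in descending order: Violet 0.9801, Green 0.7563, Gold 0.6396, Blue 0.5929, Red 0.5324, Silver 0.4987.
The surplus seats go to Violet, Green, Gold, Blue.

Red: 6, Blue: 6, Green: 6, Gold: 22, Silver: 5, Violet: 9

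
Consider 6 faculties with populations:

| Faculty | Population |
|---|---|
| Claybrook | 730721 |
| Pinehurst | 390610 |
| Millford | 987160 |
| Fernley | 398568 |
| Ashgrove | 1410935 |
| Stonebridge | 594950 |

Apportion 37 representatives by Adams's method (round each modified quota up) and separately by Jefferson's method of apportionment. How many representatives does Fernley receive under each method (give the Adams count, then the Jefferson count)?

Adams: Claybrook 6, Pinehurst 3, Millford 8, Fernley 4, Ashgrove 11, Stonebridge 5.
Jefferson: Claybrook 6, Pinehurst 3, Millford 8, Fernley 3, Ashgrove 12, Stonebridge 5.
Fernley gets 4 under Adams and 3 under Jefferson.

4 and 3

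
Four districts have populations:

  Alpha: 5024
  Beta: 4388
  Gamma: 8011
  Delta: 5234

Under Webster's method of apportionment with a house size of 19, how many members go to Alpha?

Standard divisor 22657/19 ≈ 1192.474; standard quotas: Alpha 4.213, Beta 3.680, Gamma 6.718, Delta 4.389.
Rounding to the nearest integer gives Alpha 4, Beta 4, Gamma 7, Delta 4 — total 19, matching the house size, so no adjustment is needed.
Alpha receives 4.

4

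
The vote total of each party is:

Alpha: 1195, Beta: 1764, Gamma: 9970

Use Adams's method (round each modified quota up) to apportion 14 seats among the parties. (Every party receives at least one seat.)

Standard divisor 12929/14 ≈ 923.5; standard quotas: Alpha 1.294, Beta 1.910, Gamma 10.796.
Rounding up gives 2, 2, 11 = 15 seats, so the divisor must be adjusted.
With modified divisor 1100: modified quotas Alpha 1.086, Beta 1.604, Gamma 9.064.
Rounding up: Alpha 2, Beta 2, Gamma 10 (total 14).

Alpha=2, Beta=2, Gamma=10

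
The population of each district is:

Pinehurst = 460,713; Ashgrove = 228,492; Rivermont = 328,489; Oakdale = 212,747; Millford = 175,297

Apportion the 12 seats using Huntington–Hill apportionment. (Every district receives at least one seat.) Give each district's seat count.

With divisor 128475: modified quotas Pinehurst 3.586, Ashgrove 1.778, Rivermont 2.557, Oakdale 1.656, Millford 1.364.
Geometric-mean thresholds: Pinehurst √(3·4)=3.464, Ashgrove √(1·2)=1.414, Rivermont √(2·3)=2.449, Oakdale √(1·2)=1.414, Millford √(1·2)=1.414.
Each quota rounded against its threshold gives Pinehurst 4, Ashgrove 2, Rivermont 3, Oakdale 2, Millford 1 (total 12).

Pinehurst=4, Ashgrove=2, Rivermont=3, Oakdale=2, Millford=1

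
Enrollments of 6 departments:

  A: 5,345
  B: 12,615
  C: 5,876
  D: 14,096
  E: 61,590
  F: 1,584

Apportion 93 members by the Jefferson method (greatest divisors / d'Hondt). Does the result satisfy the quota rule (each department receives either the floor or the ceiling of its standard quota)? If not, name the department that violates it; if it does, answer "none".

Standard quotas: A 4.916, B 11.604, C 5.405, D 12.966, E 56.652, F 1.457.
Jefferson allocation: A 5, B 11, C 5, D 13, E 58, F 1.
E has quota 56.652 (lower 56, upper 57) but receives 58 — outside the quota interval.

E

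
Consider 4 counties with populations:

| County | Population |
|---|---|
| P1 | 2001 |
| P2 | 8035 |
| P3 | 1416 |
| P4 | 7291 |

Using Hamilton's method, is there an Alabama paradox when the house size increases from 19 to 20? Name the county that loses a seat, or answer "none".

P3

At 19 seats: P1 2, P2 8, P3 2, P4 7.
At 20 seats: P1 2, P2 9, P3 1, P4 8.
P3 drops from 2 to 1.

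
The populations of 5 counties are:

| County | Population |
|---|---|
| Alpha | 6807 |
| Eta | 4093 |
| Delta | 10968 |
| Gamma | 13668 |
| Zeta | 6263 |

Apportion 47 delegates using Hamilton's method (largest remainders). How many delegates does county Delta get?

12

Standard divisor: 41799 ÷ 47 ≈ 889.34.
Standard quotas: Alpha 7.6540, Eta 4.6023, Delta 12.3327, Gamma 15.3687, Zeta 7.0423.
Lower quotas: Alpha 7, Eta 4, Delta 12, Gamma 15, Zeta 7 (sum 45, leaving 2 seats).
Remainders in descending order: Alpha 0.6540, Eta 0.6023, Gamma 0.3687, Delta 0.3327, Zeta 0.0423.
The surplus seats go to Alpha, Eta.
Delta receives 12.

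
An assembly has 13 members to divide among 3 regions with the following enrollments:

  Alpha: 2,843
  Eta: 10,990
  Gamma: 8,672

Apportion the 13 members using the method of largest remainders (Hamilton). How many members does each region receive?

Total 22505; standard divisor 22505/13 ≈ 1731.154.
Standard quotas: Alpha 1.6423, Eta 6.3484, Gamma 5.0094.
Lower quotas: Alpha 1, Eta 6, Gamma 5 (sum 12, leaving 1 seat).
Remainders in descending order: Alpha 0.6423, Eta 0.3484, Gamma 0.0094.
Largest remainder: Alpha receives the extra seat.

Alpha=2, Eta=6, Gamma=5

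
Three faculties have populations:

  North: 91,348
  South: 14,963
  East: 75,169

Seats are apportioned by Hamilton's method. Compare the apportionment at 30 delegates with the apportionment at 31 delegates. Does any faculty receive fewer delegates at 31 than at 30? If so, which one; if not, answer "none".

South

At 30 seats: North 15, South 3, East 12.
At 31 seats: North 16, South 2, East 13.
South drops from 3 to 2.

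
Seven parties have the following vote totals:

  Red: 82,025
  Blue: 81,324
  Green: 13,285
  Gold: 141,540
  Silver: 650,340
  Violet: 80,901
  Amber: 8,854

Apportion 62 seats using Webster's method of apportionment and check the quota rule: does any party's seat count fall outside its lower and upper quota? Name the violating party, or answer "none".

Silver

Standard quotas: Red 4.806, Blue 4.764, Green 0.778, Gold 8.292, Silver 38.101, Violet 4.740, Amber 0.519.
Webster allocation: Red 5, Blue 5, Green 1, Gold 8, Silver 37, Violet 5, Amber 1.
Silver has quota 38.101 (lower 38, upper 39) but receives 37 — outside the quota interval.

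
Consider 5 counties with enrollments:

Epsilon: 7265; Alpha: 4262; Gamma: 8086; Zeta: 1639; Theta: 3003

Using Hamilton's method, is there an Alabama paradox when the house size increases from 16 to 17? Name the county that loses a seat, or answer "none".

At 16 seats: Epsilon 5, Alpha 3, Gamma 5, Zeta 1, Theta 2.
At 17 seats: Epsilon 5, Alpha 3, Gamma 6, Zeta 1, Theta 2.
No county's allocation decreased.

none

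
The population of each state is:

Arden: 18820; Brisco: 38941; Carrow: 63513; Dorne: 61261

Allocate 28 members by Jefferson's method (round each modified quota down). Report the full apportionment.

Arden 3; Brisco 6; Carrow 10; Dorne 9

Standard divisor 182535/28 ≈ 6519.107; standard quotas: Arden 2.887, Brisco 5.973, Carrow 9.743, Dorne 9.397.
Rounding down gives 2, 5, 9, 9 = 25 seats, so the divisor must be adjusted.
With modified divisor 6200: modified quotas Arden 3.035, Brisco 6.281, Carrow 10.244, Dorne 9.881.
Rounding down: Arden 3, Brisco 6, Carrow 10, Dorne 9 (total 28).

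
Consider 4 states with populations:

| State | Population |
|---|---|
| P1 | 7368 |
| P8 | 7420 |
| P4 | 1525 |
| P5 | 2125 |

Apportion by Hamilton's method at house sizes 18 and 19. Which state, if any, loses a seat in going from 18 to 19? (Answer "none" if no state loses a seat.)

P4

At 18 seats: P1 7, P8 7, P4 2, P5 2.
At 19 seats: P1 8, P8 8, P4 1, P5 2.
P4 drops from 2 to 1.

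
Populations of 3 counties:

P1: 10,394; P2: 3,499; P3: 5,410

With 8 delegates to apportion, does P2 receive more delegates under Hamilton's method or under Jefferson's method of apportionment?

Hamilton: P1 4, P2 2, P3 2.
Jefferson: P1 5, P2 1, P3 2.
P2 gets 2 under Hamilton and 1 under Jefferson.

Hamilton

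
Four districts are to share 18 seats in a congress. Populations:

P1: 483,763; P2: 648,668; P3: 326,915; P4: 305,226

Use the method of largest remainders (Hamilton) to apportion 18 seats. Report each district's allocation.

The standard divisor is 1764572/18 ≈ 98031.778.
Standard quotas: P1 4.9348, P2 6.6169, P3 3.3348, P4 3.1135.
Lower quotas: P1 4, P2 6, P3 3, P4 3 (sum 16, leaving 2 seats).
Remainders in descending order: P1 0.9348, P2 0.6169, P3 0.3348, P4 0.1135.
The surplus seats go to P1, P2.

P1 5, P2 7, P3 3, P4 3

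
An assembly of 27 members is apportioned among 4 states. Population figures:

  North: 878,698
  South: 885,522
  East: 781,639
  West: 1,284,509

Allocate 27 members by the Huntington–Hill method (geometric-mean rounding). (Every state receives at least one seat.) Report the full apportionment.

North: 6; South: 6; East: 6; West: 9

With divisor 139673: modified quotas North 6.291, South 6.340, East 5.596, West 9.197.
Geometric-mean thresholds: North √(6·7)=6.481, South √(6·7)=6.481, East √(5·6)=5.477, West √(9·10)=9.487.
Each quota rounded against its threshold gives North 6, South 6, East 6, West 9 (total 27).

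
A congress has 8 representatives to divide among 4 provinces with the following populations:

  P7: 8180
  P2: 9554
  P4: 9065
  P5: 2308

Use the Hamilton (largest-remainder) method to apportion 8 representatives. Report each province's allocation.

Total 29107; standard divisor 29107/8 ≈ 3638.375.
Standard quotas: P7 2.2483, P2 2.6259, P4 2.4915, P5 0.6343.
Lower quotas: P7 2, P2 2, P4 2, P5 0 (sum 6, leaving 2 seats).
Remainders in descending order: P5 0.6343, P2 0.6259, P4 0.4915, P7 0.2483.
Largest remainders: P5, P2 receive the extra seats.

P7: 2, P2: 3, P4: 2, P5: 1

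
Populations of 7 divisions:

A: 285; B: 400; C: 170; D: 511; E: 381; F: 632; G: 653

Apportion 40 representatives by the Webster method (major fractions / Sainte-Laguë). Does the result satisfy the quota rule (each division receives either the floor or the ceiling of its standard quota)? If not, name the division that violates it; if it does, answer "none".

Standard quotas: A 3.760, B 5.277, C 2.243, D 6.741, E 5.026, F 8.338, G 8.615.
Webster allocation: A 4, B 5, C 2, D 7, E 5, F 8, G 9.
Every allocation lies between the lower and upper quota.

none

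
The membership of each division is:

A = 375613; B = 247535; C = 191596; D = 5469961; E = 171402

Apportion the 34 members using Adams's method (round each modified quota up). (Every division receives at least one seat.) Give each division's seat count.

Standard divisor 6456107/34 ≈ 189885.5; standard quotas: A 1.978, B 1.304, C 1.009, D 28.807, E 0.903.
Rounding up gives 2, 2, 2, 29, 1 = 36 seats, so the divisor must be adjusted.
With modified divisor 199000: modified quotas A 1.888, B 1.244, C 0.963, D 27.487, E 0.861.
Rounding up: A 2, B 2, C 1, D 28, E 1 (total 34).

A=2, B=2, C=1, D=28, E=1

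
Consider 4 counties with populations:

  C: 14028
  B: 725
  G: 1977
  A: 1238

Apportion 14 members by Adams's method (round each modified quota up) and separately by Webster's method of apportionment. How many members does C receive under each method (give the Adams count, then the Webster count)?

Adams: C 10, B 1, G 2, A 1.
Webster: C 11, B 1, G 1, A 1.
C gets 10 under Adams and 11 under Webster.

10 and 11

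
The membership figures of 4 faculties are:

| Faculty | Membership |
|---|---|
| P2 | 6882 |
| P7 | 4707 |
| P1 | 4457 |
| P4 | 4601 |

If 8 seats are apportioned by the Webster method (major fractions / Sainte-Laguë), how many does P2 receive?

Standard divisor 20647/8 ≈ 2580.875; standard quotas: P2 2.667, P7 1.824, P1 1.727, P4 1.783.
Rounding to the nearest integer gives 3, 2, 2, 2 = 9 seats, so the divisor must be adjusted.
With modified divisor 2900: modified quotas P2 2.373, P7 1.623, P1 1.537, P4 1.587.
Rounding to the nearest integer: P2 2, P7 2, P1 2, P4 2 (total 8).
P2 receives 2.

2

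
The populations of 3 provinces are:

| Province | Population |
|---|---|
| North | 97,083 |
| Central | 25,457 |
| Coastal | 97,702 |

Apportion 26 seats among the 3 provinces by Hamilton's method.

North 11, Central 3, Coastal 12

Standard divisor: 220242 ÷ 26 ≈ 8470.846.
Standard quotas: North 11.4608, Central 3.0052, Coastal 11.5339.
Lower quotas: North 11, Central 3, Coastal 11 (sum 25, leaving 1 seat).
Remainders in descending order: Coastal 0.5339, North 0.4608, Central 0.0052.
The surplus seat goes to Coastal.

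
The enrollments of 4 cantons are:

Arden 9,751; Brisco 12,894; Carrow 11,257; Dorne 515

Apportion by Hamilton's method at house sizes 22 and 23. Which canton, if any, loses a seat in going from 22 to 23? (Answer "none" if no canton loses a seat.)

At 22 seats: Arden 6, Brisco 8, Carrow 7, Dorne 1.
At 23 seats: Arden 6, Brisco 9, Carrow 8, Dorne 0.
Dorne drops from 1 to 0.

Dorne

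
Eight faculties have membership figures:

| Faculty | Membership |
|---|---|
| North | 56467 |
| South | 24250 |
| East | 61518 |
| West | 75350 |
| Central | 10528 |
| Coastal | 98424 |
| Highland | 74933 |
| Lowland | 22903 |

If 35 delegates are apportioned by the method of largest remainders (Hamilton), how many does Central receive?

Standard divisor: 424373 ÷ 35 ≈ 12124.943.
Standard quotas: North 4.6571, South 2.0000, East 5.0737, West 6.2145, Central 0.8683, Coastal 8.1175, Highland 6.1801, Lowland 1.8889.
Lower quotas: North 4, South 2, East 5, West 6, Central 0, Coastal 8, Highland 6, Lowland 1 (sum 32, leaving 3 seats).
Remainders in descending order: Lowland 0.8889, Central 0.8683, North 0.6571, West 0.2145, Highland 0.1801, Coastal 0.1175, East 0.0737, South 0.0000.
The surplus seats go to Lowland, Central, North.
Central receives 1.

1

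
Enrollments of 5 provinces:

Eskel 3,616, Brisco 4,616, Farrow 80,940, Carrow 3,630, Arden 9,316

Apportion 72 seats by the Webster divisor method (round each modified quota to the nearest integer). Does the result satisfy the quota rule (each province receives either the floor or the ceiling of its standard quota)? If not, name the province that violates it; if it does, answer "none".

Standard quotas: Eskel 2.550, Brisco 3.255, Farrow 57.068, Carrow 2.559, Arden 6.568.
Webster allocation: Eskel 3, Brisco 3, Farrow 56, Carrow 3, Arden 7.
Farrow has quota 57.068 (lower 57, upper 58) but receives 56 — outside the quota interval.

Farrow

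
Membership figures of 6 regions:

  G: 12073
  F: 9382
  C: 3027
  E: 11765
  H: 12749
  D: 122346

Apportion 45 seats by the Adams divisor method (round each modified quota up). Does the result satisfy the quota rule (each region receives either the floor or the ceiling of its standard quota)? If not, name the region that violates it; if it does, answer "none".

D

Standard quotas: G 3.171, F 2.464, C 0.795, E 3.090, H 3.348, D 32.132.
Adams allocation: G 3, F 3, C 1, E 3, H 4, D 31.
D has quota 32.132 (lower 32, upper 33) but receives 31 — outside the quota interval.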